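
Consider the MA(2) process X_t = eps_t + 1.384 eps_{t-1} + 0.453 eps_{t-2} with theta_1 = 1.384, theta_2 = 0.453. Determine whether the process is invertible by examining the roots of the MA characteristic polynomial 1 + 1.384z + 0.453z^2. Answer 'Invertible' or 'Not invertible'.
\text{Invertible}

The MA(q) characteristic polynomial is P(z) = 1 + 1.384z + 0.453z^2.
Invertibility requires all roots to lie outside the unit circle, i.e. |z| > 1 for every root.
Set 1 + (1.384) z + (0.453) z^2 = 0, i.e. a z^2 + b z + c = 0 with a = 0.453, b = 1.384, c = 1.
Discriminant D = b^2 - 4ac = (1.384)^2 - 4*(0.453)*1 = 1.915456 - (1.812) = 0.103456.
D >= 0, so the roots are real: z = (-b +/- sqrt(D)) / (2a) = (-1.384 +/- 0.321646) / (0.906).
  z_1 = (-1.384 + 0.321646) / (0.906) = -1.1726,   |z_1| = 1.1726.
  z_2 = (-1.384 - 0.321646) / (0.906) = -1.8826,   |z_2| = 1.8826.
Moduli of all roots: 1.1726, 1.8826.
All moduli strictly greater than 1? Yes.
Verdict: Invertible.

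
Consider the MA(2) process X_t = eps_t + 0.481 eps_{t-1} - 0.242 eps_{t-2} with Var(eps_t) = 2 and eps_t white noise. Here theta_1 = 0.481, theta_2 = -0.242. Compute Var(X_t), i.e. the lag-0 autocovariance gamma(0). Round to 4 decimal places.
\gamma(0) = 2.5799

For an MA(q) process X_t = eps_t + sum_i theta_i eps_{t-i} with
Var(eps_t) = sigma^2, the variance is
  gamma(0) = sigma^2 * (1 + sum_i theta_i^2).
  sum_i theta_i^2 = (0.481)^2 + (-0.242)^2 = 0.231361 + 0.058564 = 0.289925.
  gamma(0) = 2 * (1 + 0.289925) = 2 * 1.289925 = 2.57985, which rounds to 2.5799.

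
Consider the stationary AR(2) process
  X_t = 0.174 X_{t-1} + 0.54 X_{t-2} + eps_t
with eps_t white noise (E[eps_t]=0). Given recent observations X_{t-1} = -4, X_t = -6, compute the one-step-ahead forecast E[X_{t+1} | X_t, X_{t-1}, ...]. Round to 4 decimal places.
E[X_{t+1} \mid \mathcal F_t] = -3.2040

For an AR(p) model X_t = c + sum_i phi_i X_{t-i} + eps_t, the
one-step-ahead conditional mean is
  E[X_{t+1} | X_t, ...] = c + sum_i phi_i X_{t+1-i}.
Substitute known values:
  E[X_{t+1} | ...] = (0.174) * (-6) + (0.54) * (-4)
                   = -3.2040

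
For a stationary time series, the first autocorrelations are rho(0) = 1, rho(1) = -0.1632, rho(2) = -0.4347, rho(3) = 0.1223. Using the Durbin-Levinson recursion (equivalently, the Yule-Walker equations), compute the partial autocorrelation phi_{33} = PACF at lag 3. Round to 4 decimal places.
\phi_{33} = -0.0790

The PACF at lag k is phi_{kk}, the last component of the solution
to the Yule-Walker system G_k phi = r_k where
  (G_k)_{ij} = rho(|i - j|), (r_k)_i = rho(i), i,j = 1..k.
Equivalently, Durbin-Levinson gives phi_{kk} iteratively:
  phi_{11} = rho(1)
  phi_{kk} = [rho(k) - sum_{j=1..k-1} phi_{k-1,j} rho(k-j)]
            / [1 - sum_{j=1..k-1} phi_{k-1,j} rho(j)],
  phi_{k,j} = phi_{k-1,j} - phi_{kk} phi_{k-1,k-j},  j = 1..k-1.
Step k = 1:
  phi_11 = rho(1) = -0.1632.
Step k = 2:
  phi_22 = [rho(2) - phi_11 rho(1)] / [1 - phi_11 rho(1)] = [-0.4347 - (-0.1632)(-0.1632)] / [1 - (-0.1632)(-0.1632)]
         = -0.46133424 / 0.97336576 = -0.473958.
  Update: phi_21 = phi_11 - phi_22 phi_11 = -0.1632 - (-0.473958)(-0.1632) = -0.24055.
Step k = 3:
  phi_33 = [rho(3) - phi_21 rho(2) - phi_22 rho(1)] / [1 - phi_21 rho(1) - phi_22 rho(2)]
    numerator   = 0.1223 - (-0.24055)(-0.4347) - (-0.473958)(-0.1632) = -0.05961695
    denominator = 1 - (-0.24055)(-0.1632) - (-0.473958)(-0.4347) = 0.75471282
  phi_33 = -0.05961695 / 0.75471282 = -0.079.
Therefore phi_{33} = -0.0790.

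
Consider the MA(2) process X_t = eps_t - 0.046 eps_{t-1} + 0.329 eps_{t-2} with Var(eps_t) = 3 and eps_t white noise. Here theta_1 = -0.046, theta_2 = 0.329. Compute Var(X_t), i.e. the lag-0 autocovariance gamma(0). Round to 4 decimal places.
\gamma(0) = 3.3311

For an MA(q) process X_t = eps_t + sum_i theta_i eps_{t-i} with
Var(eps_t) = sigma^2, the variance is
  gamma(0) = sigma^2 * (1 + sum_i theta_i^2).
  sum_i theta_i^2 = (-0.046)^2 + (0.329)^2 = 0.002116 + 0.108241 = 0.110357.
  gamma(0) = 3 * (1 + 0.110357) = 3 * 1.110357 = 3.331071, which rounds to 3.3311.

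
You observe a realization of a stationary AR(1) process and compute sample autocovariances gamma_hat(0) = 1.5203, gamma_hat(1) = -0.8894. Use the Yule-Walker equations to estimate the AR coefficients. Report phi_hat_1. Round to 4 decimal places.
\hat\phi_{1} = -0.5850

The Yule-Walker equations for an AR(p) process read, in matrix form,
  Gamma_p phi = r_p,   with   (Gamma_p)_{ij} = gamma(|i - j|),
                       (r_p)_i = gamma(i),   i,j = 1..p.
Substitute the sample gammas (Toeplitz matrix and right-hand side of size 1):
  Gamma_p = [[1.5203]]
  r_p     = [-0.8894]
With p = 1 this is the single equation gamma(0) phi_1 = gamma(1):
  phi_hat_1 = gamma(1) / gamma(0) = -0.8894 / 1.5203 = -0.5850.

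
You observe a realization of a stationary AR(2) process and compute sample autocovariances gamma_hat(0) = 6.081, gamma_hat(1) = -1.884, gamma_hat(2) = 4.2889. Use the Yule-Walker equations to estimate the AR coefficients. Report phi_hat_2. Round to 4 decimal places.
\hat\phi_{2} = 0.6740

The Yule-Walker equations for an AR(p) process read, in matrix form,
  Gamma_p phi = r_p,   with   (Gamma_p)_{ij} = gamma(|i - j|),
                       (r_p)_i = gamma(i),   i,j = 1..p.
Substitute the sample gammas (Toeplitz matrix and right-hand side of size 2):
  Gamma_p = [[6.081, -1.884], [-1.884, 6.081]]
  r_p     = [-1.884, 4.2889]
Written out:
  6.081 phi_1 - 1.884 phi_2 = -1.884
  -1.884 phi_1 + 6.081 phi_2 = 4.2889
Solve by Cramer's rule:
  det = gamma(0)^2 - gamma(1)^2 = (6.081)^2 - (-1.884)^2 = 36.978561 - 3.549456 = 33.429105
  phi_hat_1 = [gamma(1) gamma(0) - gamma(1) gamma(2)] / det = [(-1.884)(6.081) - (-1.884)(4.2889)] / 33.429105 = -3.3763164 / 33.429105 = -0.101
  phi_hat_2 = [gamma(0) gamma(2) - gamma(1)^2] / det = [(6.081)(4.2889) - (-1.884)^2] / 33.429105 = 22.5313449 / 33.429105 = 0.674
So phi_hat = [-0.1010, 0.6740].
Therefore phi_hat_2 = 0.6740.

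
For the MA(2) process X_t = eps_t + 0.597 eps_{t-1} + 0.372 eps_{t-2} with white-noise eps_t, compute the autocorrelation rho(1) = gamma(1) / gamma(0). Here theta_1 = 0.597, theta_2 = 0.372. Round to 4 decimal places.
\rho(1) = 0.5480

For an MA(q) process with theta_0 = 1, the autocovariance is
  gamma(k) = sigma^2 * sum_{i=0..q-k} theta_i * theta_{i+k},
and rho(k) = gamma(k) / gamma(0). Sigma^2 cancels.
  numerator   = (1)*(0.597) + (0.597)*(0.372) = 0.819084.
  denominator = (1)^2 + (0.597)^2 + (0.372)^2 = 1.494793.
  rho(1) = 0.819084 / 1.494793 = 0.5480.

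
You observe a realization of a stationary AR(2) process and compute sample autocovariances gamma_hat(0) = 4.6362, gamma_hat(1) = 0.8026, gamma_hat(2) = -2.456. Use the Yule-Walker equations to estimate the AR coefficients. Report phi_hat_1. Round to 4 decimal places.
\hat\phi_{1} = 0.2730

The Yule-Walker equations for an AR(p) process read, in matrix form,
  Gamma_p phi = r_p,   with   (Gamma_p)_{ij} = gamma(|i - j|),
                       (r_p)_i = gamma(i),   i,j = 1..p.
Substitute the sample gammas (Toeplitz matrix and right-hand side of size 2):
  Gamma_p = [[4.6362, 0.8026], [0.8026, 4.6362]]
  r_p     = [0.8026, -2.456]
Written out:
  4.6362 phi_1 + 0.8026 phi_2 = 0.8026
  0.8026 phi_1 + 4.6362 phi_2 = -2.456
Solve by Cramer's rule:
  det = gamma(0)^2 - gamma(1)^2 = (4.6362)^2 - (0.8026)^2 = 21.49435044 - 0.64416676 = 20.85018368
  phi_hat_1 = [gamma(1) gamma(0) - gamma(1) gamma(2)] / det = [(0.8026)(4.6362) - (0.8026)(-2.456)] / 20.85018368 = 5.69219972 / 20.85018368 = 0.273
  phi_hat_2 = [gamma(0) gamma(2) - gamma(1)^2] / det = [(4.6362)(-2.456) - (0.8026)^2] / 20.85018368 = -12.03067396 / 20.85018368 = -0.577
So phi_hat = [0.2730, -0.5770].
Therefore phi_hat_1 = 0.2730.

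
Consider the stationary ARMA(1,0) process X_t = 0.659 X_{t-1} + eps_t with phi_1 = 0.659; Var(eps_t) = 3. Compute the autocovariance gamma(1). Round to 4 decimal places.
\gamma(1) = 3.4947

Multiply the model equation by X_{t-k} and take expectations. With theta_0 = psi_0 = 1 and psi_j the MA(infinity) weights, this gives
  gamma(k) - sum_i phi_i gamma(k-i) = c_k,
  c_k = sigma^2 * sum_{j=k..q} theta_j psi_{j-k}   (c_k = 0 for k > q),
using gamma(-m) = gamma(m).
Pure AR (q = 0): c_0 = sigma^2 = 3, c_k = 0 for k >= 1.
Equations for k = 0 and k = 1 (AR order 1):
  gamma(0) = phi_1 gamma(1) + c_0
  gamma(1) = phi_1 gamma(0) + c_1
Substituting the second into the first: gamma(0) (1 - phi_1^2) = c_0 + phi_1 c_1, so
  gamma(0) = c_0 / (1 - phi_1^2) = 3 / (1 - (0.659)^2) = 3 / 0.565719 = 5.302986.
  gamma(1) = phi_1 gamma(0) = (0.659)(5.302986) = 3.494668.
Therefore gamma(1) = 3.4947 (to 4 decimal places).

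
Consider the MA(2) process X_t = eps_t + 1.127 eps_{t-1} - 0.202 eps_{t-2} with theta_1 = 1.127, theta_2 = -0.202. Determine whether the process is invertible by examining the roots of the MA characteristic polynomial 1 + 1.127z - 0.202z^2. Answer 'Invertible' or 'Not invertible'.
\text{Not invertible}

The MA(q) characteristic polynomial is P(z) = 1 + 1.127z - 0.202z^2.
Invertibility requires all roots to lie outside the unit circle, i.e. |z| > 1 for every root.
Set 1 + (1.127) z + (-0.202) z^2 = 0, i.e. a z^2 + b z + c = 0 with a = -0.202, b = 1.127, c = 1.
Discriminant D = b^2 - 4ac = (1.127)^2 - 4*(-0.202)*1 = 1.270129 - (-0.808) = 2.078129.
D >= 0, so the roots are real: z = (-b +/- sqrt(D)) / (2a) = (-1.127 +/- 1.441572) / (-0.404).
  z_1 = (-1.127 + 1.441572) / (-0.404) = -0.7786,   |z_1| = 0.7786.
  z_2 = (-1.127 - 1.441572) / (-0.404) = 6.3579,   |z_2| = 6.3579.
Moduli of all roots: 0.7786, 6.3579.
All moduli strictly greater than 1? No.
Verdict: Not invertible.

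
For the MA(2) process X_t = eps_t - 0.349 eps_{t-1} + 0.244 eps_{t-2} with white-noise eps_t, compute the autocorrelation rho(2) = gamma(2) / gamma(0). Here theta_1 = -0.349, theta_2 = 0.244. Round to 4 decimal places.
\rho(2) = 0.2065

For an MA(q) process with theta_0 = 1, the autocovariance is
  gamma(k) = sigma^2 * sum_{i=0..q-k} theta_i * theta_{i+k},
and rho(k) = gamma(k) / gamma(0). Sigma^2 cancels.
  numerator   = (1)*(0.244) = 0.244.
  denominator = (1)^2 + (-0.349)^2 + (0.244)^2 = 1.181337.
  rho(2) = 0.244 / 1.181337 = 0.2065.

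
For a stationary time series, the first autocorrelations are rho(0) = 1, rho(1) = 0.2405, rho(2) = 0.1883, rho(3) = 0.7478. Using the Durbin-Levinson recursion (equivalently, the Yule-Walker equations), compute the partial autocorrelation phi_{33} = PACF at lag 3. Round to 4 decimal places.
\phi_{33} = 0.7310

The PACF at lag k is phi_{kk}, the last component of the solution
to the Yule-Walker system G_k phi = r_k where
  (G_k)_{ij} = rho(|i - j|), (r_k)_i = rho(i), i,j = 1..k.
Equivalently, Durbin-Levinson gives phi_{kk} iteratively:
  phi_{11} = rho(1)
  phi_{kk} = [rho(k) - sum_{j=1..k-1} phi_{k-1,j} rho(k-j)]
            / [1 - sum_{j=1..k-1} phi_{k-1,j} rho(j)],
  phi_{k,j} = phi_{k-1,j} - phi_{kk} phi_{k-1,k-j},  j = 1..k-1.
Step k = 1:
  phi_11 = rho(1) = 0.2405.
Step k = 2:
  phi_22 = [rho(2) - phi_11 rho(1)] / [1 - phi_11 rho(1)] = [0.1883 - (0.2405)(0.2405)] / [1 - (0.2405)(0.2405)]
         = 0.13045975 / 0.94215975 = 0.138469.
  Update: phi_21 = phi_11 - phi_22 phi_11 = 0.2405 - (0.138469)(0.2405) = 0.207198.
Step k = 3:
  phi_33 = [rho(3) - phi_21 rho(2) - phi_22 rho(1)] / [1 - phi_21 rho(1) - phi_22 rho(2)]
    numerator   = 0.7478 - (0.207198)(0.1883) - (0.138469)(0.2405) = 0.67548282
    denominator = 1 - (0.207198)(0.2405) - (0.138469)(0.1883) = 0.92409514
  phi_33 = 0.67548282 / 0.92409514 = 0.731.
Therefore phi_{33} = 0.7310.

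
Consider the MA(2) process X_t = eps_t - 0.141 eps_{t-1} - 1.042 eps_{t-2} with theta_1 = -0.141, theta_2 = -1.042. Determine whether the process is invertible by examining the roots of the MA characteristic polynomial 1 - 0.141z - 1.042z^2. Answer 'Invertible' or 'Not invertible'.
\text{Not invertible}

The MA(q) characteristic polynomial is P(z) = 1 - 0.141z - 1.042z^2.
Invertibility requires all roots to lie outside the unit circle, i.e. |z| > 1 for every root.
Set 1 + (-0.141) z + (-1.042) z^2 = 0, i.e. a z^2 + b z + c = 0 with a = -1.042, b = -0.141, c = 1.
Discriminant D = b^2 - 4ac = (-0.141)^2 - 4*(-1.042)*1 = 0.019881 - (-4.168) = 4.187881.
D >= 0, so the roots are real: z = (-b +/- sqrt(D)) / (2a) = (0.141 +/- 2.046431) / (-2.084).
  z_1 = (0.141 + 2.046431) / (-2.084) = -1.0496,   |z_1| = 1.0496.
  z_2 = (0.141 - 2.046431) / (-2.084) = 0.9143,   |z_2| = 0.9143.
Moduli of all roots: 1.0496, 0.9143.
All moduli strictly greater than 1? No.
Verdict: Not invertible.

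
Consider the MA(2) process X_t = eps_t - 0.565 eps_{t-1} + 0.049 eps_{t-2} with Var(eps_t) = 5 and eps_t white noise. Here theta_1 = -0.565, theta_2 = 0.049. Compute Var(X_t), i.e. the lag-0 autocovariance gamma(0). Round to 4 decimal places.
\gamma(0) = 6.6081

For an MA(q) process X_t = eps_t + sum_i theta_i eps_{t-i} with
Var(eps_t) = sigma^2, the variance is
  gamma(0) = sigma^2 * (1 + sum_i theta_i^2).
  sum_i theta_i^2 = (-0.565)^2 + (0.049)^2 = 0.319225 + 0.002401 = 0.321626.
  gamma(0) = 5 * (1 + 0.321626) = 5 * 1.321626 = 6.60813, which rounds to 6.6081.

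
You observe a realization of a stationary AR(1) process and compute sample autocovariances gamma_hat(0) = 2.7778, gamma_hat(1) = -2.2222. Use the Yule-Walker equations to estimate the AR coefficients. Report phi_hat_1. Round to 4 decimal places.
\hat\phi_{1} = -0.8000

The Yule-Walker equations for an AR(p) process read, in matrix form,
  Gamma_p phi = r_p,   with   (Gamma_p)_{ij} = gamma(|i - j|),
                       (r_p)_i = gamma(i),   i,j = 1..p.
Substitute the sample gammas (Toeplitz matrix and right-hand side of size 1):
  Gamma_p = [[2.7778]]
  r_p     = [-2.2222]
With p = 1 this is the single equation gamma(0) phi_1 = gamma(1):
  phi_hat_1 = gamma(1) / gamma(0) = -2.2222 / 2.7778 = -0.8000.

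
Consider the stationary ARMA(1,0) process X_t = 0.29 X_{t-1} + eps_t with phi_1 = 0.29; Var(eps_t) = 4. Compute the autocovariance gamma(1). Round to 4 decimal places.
\gamma(1) = 1.2665

Multiply the model equation by X_{t-k} and take expectations. With theta_0 = psi_0 = 1 and psi_j the MA(infinity) weights, this gives
  gamma(k) - sum_i phi_i gamma(k-i) = c_k,
  c_k = sigma^2 * sum_{j=k..q} theta_j psi_{j-k}   (c_k = 0 for k > q),
using gamma(-m) = gamma(m).
Pure AR (q = 0): c_0 = sigma^2 = 4, c_k = 0 for k >= 1.
Equations for k = 0 and k = 1 (AR order 1):
  gamma(0) = phi_1 gamma(1) + c_0
  gamma(1) = phi_1 gamma(0) + c_1
Substituting the second into the first: gamma(0) (1 - phi_1^2) = c_0 + phi_1 c_1, so
  gamma(0) = c_0 / (1 - phi_1^2) = 4 / (1 - (0.29)^2) = 4 / 0.9159 = 4.367289.
  gamma(1) = phi_1 gamma(0) = (0.29)(4.367289) = 1.266514.
Therefore gamma(1) = 1.2665 (to 4 decimal places).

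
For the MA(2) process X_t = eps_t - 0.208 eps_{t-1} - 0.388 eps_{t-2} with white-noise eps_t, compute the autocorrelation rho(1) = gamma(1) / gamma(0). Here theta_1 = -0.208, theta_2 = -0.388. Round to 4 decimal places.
\rho(1) = -0.1066

For an MA(q) process with theta_0 = 1, the autocovariance is
  gamma(k) = sigma^2 * sum_{i=0..q-k} theta_i * theta_{i+k},
and rho(k) = gamma(k) / gamma(0). Sigma^2 cancels.
  numerator   = (1)*(-0.208) + (-0.208)*(-0.388) = -0.127296.
  denominator = (1)^2 + (-0.208)^2 + (-0.388)^2 = 1.193808.
  rho(1) = -0.127296 / 1.193808 = -0.1066.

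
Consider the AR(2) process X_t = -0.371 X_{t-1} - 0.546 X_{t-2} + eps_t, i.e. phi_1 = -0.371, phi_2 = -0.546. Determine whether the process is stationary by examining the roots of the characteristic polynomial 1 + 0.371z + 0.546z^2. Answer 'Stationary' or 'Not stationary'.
\text{Stationary}

The AR(p) characteristic polynomial is P(z) = 1 + 0.371z + 0.546z^2.
Stationarity requires all roots to lie outside the unit circle, i.e. |z| > 1 for every root.
Set 1 + (0.371) z + (0.546) z^2 = 0, i.e. a z^2 + b z + c = 0 with a = 0.546, b = 0.371, c = 1.
Discriminant D = b^2 - 4ac = (0.371)^2 - 4*(0.546)*1 = 0.137641 - (2.184) = -2.046359.
D < 0, so the roots are the complex-conjugate pair z = (-b +/- i sqrt(-D)) / (2a) = -0.3397 +/- 1.31i.
For a conjugate pair |z|^2 = z * conj(z) = (product of roots) = c/a = 1/(0.546) = 1.831502, so |z| = sqrt(1.831502) = 1.3533 for both roots.
Moduli of all roots: 1.3533, 1.3533.
All moduli strictly greater than 1? Yes.
Verdict: Stationary.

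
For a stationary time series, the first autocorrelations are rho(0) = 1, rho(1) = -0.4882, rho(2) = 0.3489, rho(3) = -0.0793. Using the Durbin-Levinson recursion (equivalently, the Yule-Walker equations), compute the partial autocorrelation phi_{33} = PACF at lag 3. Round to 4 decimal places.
\phi_{33} = 0.1840

The PACF at lag k is phi_{kk}, the last component of the solution
to the Yule-Walker system G_k phi = r_k where
  (G_k)_{ij} = rho(|i - j|), (r_k)_i = rho(i), i,j = 1..k.
Equivalently, Durbin-Levinson gives phi_{kk} iteratively:
  phi_{11} = rho(1)
  phi_{kk} = [rho(k) - sum_{j=1..k-1} phi_{k-1,j} rho(k-j)]
            / [1 - sum_{j=1..k-1} phi_{k-1,j} rho(j)],
  phi_{k,j} = phi_{k-1,j} - phi_{kk} phi_{k-1,k-j},  j = 1..k-1.
Step k = 1:
  phi_11 = rho(1) = -0.4882.
Step k = 2:
  phi_22 = [rho(2) - phi_11 rho(1)] / [1 - phi_11 rho(1)] = [0.3489 - (-0.4882)(-0.4882)] / [1 - (-0.4882)(-0.4882)]
         = 0.11056076 / 0.76166076 = 0.145157.
  Update: phi_21 = phi_11 - phi_22 phi_11 = -0.4882 - (0.145157)(-0.4882) = -0.417334.
Step k = 3:
  phi_33 = [rho(3) - phi_21 rho(2) - phi_22 rho(1)] / [1 - phi_21 rho(1) - phi_22 rho(2)]
    numerator   = -0.0793 - (-0.417334)(0.3489) - (0.145157)(-0.4882) = 0.13717376
    denominator = 1 - (-0.417334)(-0.4882) - (0.145157)(0.3489) = 0.74561204
  phi_33 = 0.13717376 / 0.74561204 = 0.184.
Therefore phi_{33} = 0.1840.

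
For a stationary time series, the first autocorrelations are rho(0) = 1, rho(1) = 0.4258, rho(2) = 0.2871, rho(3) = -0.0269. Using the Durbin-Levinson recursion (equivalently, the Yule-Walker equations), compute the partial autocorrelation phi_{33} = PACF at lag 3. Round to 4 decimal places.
\phi_{33} = -0.2340

The PACF at lag k is phi_{kk}, the last component of the solution
to the Yule-Walker system G_k phi = r_k where
  (G_k)_{ij} = rho(|i - j|), (r_k)_i = rho(i), i,j = 1..k.
Equivalently, Durbin-Levinson gives phi_{kk} iteratively:
  phi_{11} = rho(1)
  phi_{kk} = [rho(k) - sum_{j=1..k-1} phi_{k-1,j} rho(k-j)]
            / [1 - sum_{j=1..k-1} phi_{k-1,j} rho(j)],
  phi_{k,j} = phi_{k-1,j} - phi_{kk} phi_{k-1,k-j},  j = 1..k-1.
Step k = 1:
  phi_11 = rho(1) = 0.4258.
Step k = 2:
  phi_22 = [rho(2) - phi_11 rho(1)] / [1 - phi_11 rho(1)] = [0.2871 - (0.4258)(0.4258)] / [1 - (0.4258)(0.4258)]
         = 0.10579436 / 0.81869436 = 0.129223.
  Update: phi_21 = phi_11 - phi_22 phi_11 = 0.4258 - (0.129223)(0.4258) = 0.370777.
Step k = 3:
  phi_33 = [rho(3) - phi_21 rho(2) - phi_22 rho(1)] / [1 - phi_21 rho(1) - phi_22 rho(2)]
    numerator   = -0.0269 - (0.370777)(0.2871) - (0.129223)(0.4258) = -0.18837327
    denominator = 1 - (0.370777)(0.4258) - (0.129223)(0.2871) = 0.80502327
  phi_33 = -0.18837327 / 0.80502327 = -0.234.
Therefore phi_{33} = -0.2340.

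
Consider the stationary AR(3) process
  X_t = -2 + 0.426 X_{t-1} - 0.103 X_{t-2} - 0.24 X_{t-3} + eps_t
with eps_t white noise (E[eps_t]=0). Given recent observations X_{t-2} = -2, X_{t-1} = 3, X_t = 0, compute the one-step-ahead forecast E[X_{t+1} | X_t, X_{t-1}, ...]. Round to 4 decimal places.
E[X_{t+1} \mid \mathcal F_t] = -1.8290

For an AR(p) model X_t = c + sum_i phi_i X_{t-i} + eps_t, the
one-step-ahead conditional mean is
  E[X_{t+1} | X_t, ...] = c + sum_i phi_i X_{t+1-i}.
Substitute known values:
  E[X_{t+1} | ...] = -2 + (0.426) * (0) + (-0.103) * (3) + (-0.24) * (-2)
                   = -1.8290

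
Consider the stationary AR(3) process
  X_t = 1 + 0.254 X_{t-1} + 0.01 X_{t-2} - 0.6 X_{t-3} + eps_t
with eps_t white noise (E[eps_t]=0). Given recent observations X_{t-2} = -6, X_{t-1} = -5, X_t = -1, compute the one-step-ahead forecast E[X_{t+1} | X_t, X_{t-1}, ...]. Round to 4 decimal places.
E[X_{t+1} \mid \mathcal F_t] = 4.2960

For an AR(p) model X_t = c + sum_i phi_i X_{t-i} + eps_t, the
one-step-ahead conditional mean is
  E[X_{t+1} | X_t, ...] = c + sum_i phi_i X_{t+1-i}.
Substitute known values:
  E[X_{t+1} | ...] = 1 + (0.254) * (-1) + (0.01) * (-5) + (-0.6) * (-6)
                   = 4.2960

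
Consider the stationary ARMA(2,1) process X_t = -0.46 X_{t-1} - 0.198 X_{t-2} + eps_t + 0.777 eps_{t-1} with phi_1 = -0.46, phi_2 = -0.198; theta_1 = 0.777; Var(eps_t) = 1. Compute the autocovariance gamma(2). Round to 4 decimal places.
\gamma(2) = -0.3246

Multiply the model equation by X_{t-k} and take expectations. With theta_0 = psi_0 = 1 and psi_j the MA(infinity) weights, this gives
  gamma(k) - sum_i phi_i gamma(k-i) = c_k,
  c_k = sigma^2 * sum_{j=k..q} theta_j psi_{j-k}   (c_k = 0 for k > q),
using gamma(-m) = gamma(m).
psi-weights needed (psi_j = theta_j + sum_i phi_i psi_{j-i}):
  psi_1 = theta_1 + phi_1 = 0.777 + (-0.46) = 0.317
Right-hand sides:
  c_0 = sigma^2 (1 + theta_1 psi_1) = 1 * (1 + (0.777)(0.317)) = 1 * 1.246309 = 1.246309
  c_1 = sigma^2 theta_1 = 1 * (0.777) = 0.777
  c_2 = 0
Equations for k = 0, 1, 2 (AR order 2, c_2 = 0):
  (E0) gamma(0) = phi_1 gamma(1) + phi_2 gamma(2) + c_0
  (E1) gamma(1) = phi_1 gamma(0) + phi_2 gamma(1) + c_1
  (E2) gamma(2) = phi_1 gamma(1) + phi_2 gamma(0)
From (E1): gamma(1) = A gamma(0) + B with
  A = phi_1 / (1 - phi_2) = -0.46 / 1.198 = -0.383973,   B = c_1 / (1 - phi_2) = 0.777 / 1.198 = 0.648581.
Insert (E2) into (E0): gamma(0) (1 - phi_2^2) = phi_1 (1 + phi_2) gamma(1) + c_0.
  phi_1 (1 + phi_2) = (-0.46)(0.802) = -0.36892,   1 - phi_2^2 = 0.960796.
Replace gamma(1) by A gamma(0) + B and collect gamma(0):
  gamma(0) [0.960796 - (-0.36892)(-0.383973)] = (-0.36892)(0.648581) + 1.246309
  gamma(0) * 0.819141 = 1.007035
  gamma(0) = 1.007035 / 0.819141 = 1.229379.
  gamma(1) = A gamma(0) + B = (-0.383973)(1.229379) + (0.648581) = 0.176532.
  gamma(2) = phi_1 gamma(1) + phi_2 gamma(0) = (-0.46)(0.176532) + (-0.198)(1.229379) = -0.324622.
Therefore gamma(2) = -0.3246 (to 4 decimal places).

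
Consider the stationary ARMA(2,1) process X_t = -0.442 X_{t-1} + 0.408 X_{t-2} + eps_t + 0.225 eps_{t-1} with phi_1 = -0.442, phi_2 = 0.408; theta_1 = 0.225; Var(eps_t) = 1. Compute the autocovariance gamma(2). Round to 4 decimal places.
\gamma(2) = 1.2618

Multiply the model equation by X_{t-k} and take expectations. With theta_0 = psi_0 = 1 and psi_j the MA(infinity) weights, this gives
  gamma(k) - sum_i phi_i gamma(k-i) = c_k,
  c_k = sigma^2 * sum_{j=k..q} theta_j psi_{j-k}   (c_k = 0 for k > q),
using gamma(-m) = gamma(m).
psi-weights needed (psi_j = theta_j + sum_i phi_i psi_{j-i}):
  psi_1 = theta_1 + phi_1 = 0.225 + (-0.442) = -0.217
Right-hand sides:
  c_0 = sigma^2 (1 + theta_1 psi_1) = 1 * (1 + (0.225)(-0.217)) = 1 * 0.951175 = 0.951175
  c_1 = sigma^2 theta_1 = 1 * (0.225) = 0.225
  c_2 = 0
Equations for k = 0, 1, 2 (AR order 2, c_2 = 0):
  (E0) gamma(0) = phi_1 gamma(1) + phi_2 gamma(2) + c_0
  (E1) gamma(1) = phi_1 gamma(0) + phi_2 gamma(1) + c_1
  (E2) gamma(2) = phi_1 gamma(1) + phi_2 gamma(0)
From (E1): gamma(1) = A gamma(0) + B with
  A = phi_1 / (1 - phi_2) = -0.442 / 0.592 = -0.746622,   B = c_1 / (1 - phi_2) = 0.225 / 0.592 = 0.380068.
Insert (E2) into (E0): gamma(0) (1 - phi_2^2) = phi_1 (1 + phi_2) gamma(1) + c_0.
  phi_1 (1 + phi_2) = (-0.442)(1.408) = -0.622336,   1 - phi_2^2 = 0.833536.
Replace gamma(1) by A gamma(0) + B and collect gamma(0):
  gamma(0) [0.833536 - (-0.622336)(-0.746622)] = (-0.622336)(0.380068) + 0.951175
  gamma(0) * 0.368886 = 0.714645
  gamma(0) = 0.714645 / 0.368886 = 1.937304.
  gamma(1) = A gamma(0) + B = (-0.746622)(1.937304) + (0.380068) = -1.066365.
  gamma(2) = phi_1 gamma(1) + phi_2 gamma(0) = (-0.442)(-1.066365) + (0.408)(1.937304) = 1.261754.
Therefore gamma(2) = 1.2618 (to 4 decimal places).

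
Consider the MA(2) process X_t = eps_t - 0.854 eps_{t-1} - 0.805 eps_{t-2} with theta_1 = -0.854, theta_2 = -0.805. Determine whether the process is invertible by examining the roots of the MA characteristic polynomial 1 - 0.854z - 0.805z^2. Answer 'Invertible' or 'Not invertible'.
\text{Not invertible}

The MA(q) characteristic polynomial is P(z) = 1 - 0.854z - 0.805z^2.
Invertibility requires all roots to lie outside the unit circle, i.e. |z| > 1 for every root.
Set 1 + (-0.854) z + (-0.805) z^2 = 0, i.e. a z^2 + b z + c = 0 with a = -0.805, b = -0.854, c = 1.
Discriminant D = b^2 - 4ac = (-0.854)^2 - 4*(-0.805)*1 = 0.729316 - (-3.22) = 3.949316.
D >= 0, so the roots are real: z = (-b +/- sqrt(D)) / (2a) = (0.854 +/- 1.987289) / (-1.61).
  z_1 = (0.854 + 1.987289) / (-1.61) = -1.7648,   |z_1| = 1.7648.
  z_2 = (0.854 - 1.987289) / (-1.61) = 0.7039,   |z_2| = 0.7039.
Moduli of all roots: 1.7648, 0.7039.
All moduli strictly greater than 1? No.
Verdict: Not invertible.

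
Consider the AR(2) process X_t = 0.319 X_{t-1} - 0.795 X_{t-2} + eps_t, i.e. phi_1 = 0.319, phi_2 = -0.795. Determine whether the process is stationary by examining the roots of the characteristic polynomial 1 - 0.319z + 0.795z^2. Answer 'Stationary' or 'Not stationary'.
\text{Stationary}

The AR(p) characteristic polynomial is P(z) = 1 - 0.319z + 0.795z^2.
Stationarity requires all roots to lie outside the unit circle, i.e. |z| > 1 for every root.
Set 1 + (-0.319) z + (0.795) z^2 = 0, i.e. a z^2 + b z + c = 0 with a = 0.795, b = -0.319, c = 1.
Discriminant D = b^2 - 4ac = (-0.319)^2 - 4*(0.795)*1 = 0.101761 - (3.18) = -3.078239.
D < 0, so the roots are the complex-conjugate pair z = (-b +/- i sqrt(-D)) / (2a) = 0.2006 +/- 1.1035i.
For a conjugate pair |z|^2 = z * conj(z) = (product of roots) = c/a = 1/(0.795) = 1.257862, so |z| = sqrt(1.257862) = 1.1215 for both roots.
Moduli of all roots: 1.1215, 1.1215.
All moduli strictly greater than 1? Yes.
Verdict: Stationary.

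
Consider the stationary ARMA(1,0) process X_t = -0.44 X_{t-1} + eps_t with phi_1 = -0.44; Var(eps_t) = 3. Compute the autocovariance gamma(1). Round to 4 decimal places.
\gamma(1) = -1.6369

Multiply the model equation by X_{t-k} and take expectations. With theta_0 = psi_0 = 1 and psi_j the MA(infinity) weights, this gives
  gamma(k) - sum_i phi_i gamma(k-i) = c_k,
  c_k = sigma^2 * sum_{j=k..q} theta_j psi_{j-k}   (c_k = 0 for k > q),
using gamma(-m) = gamma(m).
Pure AR (q = 0): c_0 = sigma^2 = 3, c_k = 0 for k >= 1.
Equations for k = 0 and k = 1 (AR order 1):
  gamma(0) = phi_1 gamma(1) + c_0
  gamma(1) = phi_1 gamma(0) + c_1
Substituting the second into the first: gamma(0) (1 - phi_1^2) = c_0 + phi_1 c_1, so
  gamma(0) = c_0 / (1 - phi_1^2) = 3 / (1 - (-0.44)^2) = 3 / 0.8064 = 3.720238.
  gamma(1) = phi_1 gamma(0) = (-0.44)(3.720238) = -1.636905.
Therefore gamma(1) = -1.6369 (to 4 decimal places).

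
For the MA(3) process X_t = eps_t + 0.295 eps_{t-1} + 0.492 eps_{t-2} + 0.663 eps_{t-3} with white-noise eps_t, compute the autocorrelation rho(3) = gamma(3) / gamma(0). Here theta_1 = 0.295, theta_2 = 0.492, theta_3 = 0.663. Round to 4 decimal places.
\rho(3) = 0.3749

For an MA(q) process with theta_0 = 1, the autocovariance is
  gamma(k) = sigma^2 * sum_{i=0..q-k} theta_i * theta_{i+k},
and rho(k) = gamma(k) / gamma(0). Sigma^2 cancels.
  numerator   = (1)*(0.663) = 0.663.
  denominator = (1)^2 + (0.295)^2 + (0.492)^2 + (0.663)^2 = 1.768658.
  rho(3) = 0.663 / 1.768658 = 0.3749.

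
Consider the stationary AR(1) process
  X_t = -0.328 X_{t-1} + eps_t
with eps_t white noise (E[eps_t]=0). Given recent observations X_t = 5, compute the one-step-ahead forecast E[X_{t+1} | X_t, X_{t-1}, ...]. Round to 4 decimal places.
E[X_{t+1} \mid \mathcal F_t] = -1.6400

For an AR(p) model X_t = c + sum_i phi_i X_{t-i} + eps_t, the
one-step-ahead conditional mean is
  E[X_{t+1} | X_t, ...] = c + sum_i phi_i X_{t+1-i}.
Substitute known values:
  E[X_{t+1} | ...] = (-0.328) * (5)
                   = -1.6400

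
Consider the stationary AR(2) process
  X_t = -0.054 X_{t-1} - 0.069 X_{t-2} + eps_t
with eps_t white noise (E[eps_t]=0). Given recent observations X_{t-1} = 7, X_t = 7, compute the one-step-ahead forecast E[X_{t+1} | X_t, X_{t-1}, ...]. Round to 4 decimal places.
E[X_{t+1} \mid \mathcal F_t] = -0.8610

For an AR(p) model X_t = c + sum_i phi_i X_{t-i} + eps_t, the
one-step-ahead conditional mean is
  E[X_{t+1} | X_t, ...] = c + sum_i phi_i X_{t+1-i}.
Substitute known values:
  E[X_{t+1} | ...] = (-0.054) * (7) + (-0.069) * (7)
                   = -0.8610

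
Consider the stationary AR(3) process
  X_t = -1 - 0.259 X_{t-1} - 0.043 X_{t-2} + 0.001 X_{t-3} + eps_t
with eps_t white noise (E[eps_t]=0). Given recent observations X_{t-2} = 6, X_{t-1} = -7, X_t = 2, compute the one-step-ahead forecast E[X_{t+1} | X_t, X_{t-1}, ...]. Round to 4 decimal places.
E[X_{t+1} \mid \mathcal F_t] = -1.2110

For an AR(p) model X_t = c + sum_i phi_i X_{t-i} + eps_t, the
one-step-ahead conditional mean is
  E[X_{t+1} | X_t, ...] = c + sum_i phi_i X_{t+1-i}.
Substitute known values:
  E[X_{t+1} | ...] = -1 + (-0.259) * (2) + (-0.043) * (-7) + (0.001) * (6)
                   = -1.2110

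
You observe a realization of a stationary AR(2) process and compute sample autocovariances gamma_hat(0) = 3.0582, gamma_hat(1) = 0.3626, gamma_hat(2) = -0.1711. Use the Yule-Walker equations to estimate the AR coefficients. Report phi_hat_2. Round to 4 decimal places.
\hat\phi_{2} = -0.0710

The Yule-Walker equations for an AR(p) process read, in matrix form,
  Gamma_p phi = r_p,   with   (Gamma_p)_{ij} = gamma(|i - j|),
                       (r_p)_i = gamma(i),   i,j = 1..p.
Substitute the sample gammas (Toeplitz matrix and right-hand side of size 2):
  Gamma_p = [[3.0582, 0.3626], [0.3626, 3.0582]]
  r_p     = [0.3626, -0.1711]
Written out:
  3.0582 phi_1 + 0.3626 phi_2 = 0.3626
  0.3626 phi_1 + 3.0582 phi_2 = -0.1711
Solve by Cramer's rule:
  det = gamma(0)^2 - gamma(1)^2 = (3.0582)^2 - (0.3626)^2 = 9.35258724 - 0.13147876 = 9.22110848
  phi_hat_1 = [gamma(1) gamma(0) - gamma(1) gamma(2)] / det = [(0.3626)(3.0582) - (0.3626)(-0.1711)] / 9.22110848 = 1.17094418 / 9.22110848 = 0.127
  phi_hat_2 = [gamma(0) gamma(2) - gamma(1)^2] / det = [(3.0582)(-0.1711) - (0.3626)^2] / 9.22110848 = -0.65473678 / 9.22110848 = -0.071
So phi_hat = [0.1270, -0.0710].
Therefore phi_hat_2 = -0.0710.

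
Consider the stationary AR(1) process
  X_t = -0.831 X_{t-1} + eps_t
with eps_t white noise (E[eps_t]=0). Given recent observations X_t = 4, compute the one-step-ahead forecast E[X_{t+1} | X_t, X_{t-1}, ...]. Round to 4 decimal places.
E[X_{t+1} \mid \mathcal F_t] = -3.3240

For an AR(p) model X_t = c + sum_i phi_i X_{t-i} + eps_t, the
one-step-ahead conditional mean is
  E[X_{t+1} | X_t, ...] = c + sum_i phi_i X_{t+1-i}.
Substitute known values:
  E[X_{t+1} | ...] = (-0.831) * (4)
                   = -3.3240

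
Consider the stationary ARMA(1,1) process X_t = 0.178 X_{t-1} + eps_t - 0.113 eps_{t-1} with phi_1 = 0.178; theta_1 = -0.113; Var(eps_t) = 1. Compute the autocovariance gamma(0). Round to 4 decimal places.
\gamma(0) = 1.0044

Multiply the model equation by X_{t-k} and take expectations. With theta_0 = psi_0 = 1 and psi_j the MA(infinity) weights, this gives
  gamma(k) - sum_i phi_i gamma(k-i) = c_k,
  c_k = sigma^2 * sum_{j=k..q} theta_j psi_{j-k}   (c_k = 0 for k > q),
using gamma(-m) = gamma(m).
psi-weights needed (psi_j = theta_j + sum_i phi_i psi_{j-i}):
  psi_1 = theta_1 + phi_1 = -0.113 + (0.178) = 0.065
Right-hand sides:
  c_0 = sigma^2 (1 + theta_1 psi_1) = 1 * (1 + (-0.113)(0.065)) = 1 * 0.992655 = 0.992655
  c_1 = sigma^2 theta_1 = 1 * (-0.113) = -0.113
  c_2 = 0
Equations for k = 0 and k = 1 (AR order 1):
  gamma(0) = phi_1 gamma(1) + c_0
  gamma(1) = phi_1 gamma(0) + c_1
Substituting the second into the first: gamma(0) (1 - phi_1^2) = c_0 + phi_1 c_1, so
  gamma(0) = (c_0 + phi_1 c_1) / (1 - phi_1^2) = (0.992655 + (0.178)(-0.113)) / (1 - (0.178)^2) = 0.972541 / 0.968316 = 1.004363.
Therefore gamma(0) = 1.0044 (to 4 decimal places).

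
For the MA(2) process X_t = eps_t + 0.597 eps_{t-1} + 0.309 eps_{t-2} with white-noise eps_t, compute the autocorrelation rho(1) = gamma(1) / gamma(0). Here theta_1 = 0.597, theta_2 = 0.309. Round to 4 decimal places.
\rho(1) = 0.5382

For an MA(q) process with theta_0 = 1, the autocovariance is
  gamma(k) = sigma^2 * sum_{i=0..q-k} theta_i * theta_{i+k},
and rho(k) = gamma(k) / gamma(0). Sigma^2 cancels.
  numerator   = (1)*(0.597) + (0.597)*(0.309) = 0.781473.
  denominator = (1)^2 + (0.597)^2 + (0.309)^2 = 1.45189.
  rho(1) = 0.781473 / 1.45189 = 0.5382.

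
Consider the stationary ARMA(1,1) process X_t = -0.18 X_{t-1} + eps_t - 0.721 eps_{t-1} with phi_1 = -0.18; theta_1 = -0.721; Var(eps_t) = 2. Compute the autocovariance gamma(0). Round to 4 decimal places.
\gamma(0) = 3.6780

Multiply the model equation by X_{t-k} and take expectations. With theta_0 = psi_0 = 1 and psi_j the MA(infinity) weights, this gives
  gamma(k) - sum_i phi_i gamma(k-i) = c_k,
  c_k = sigma^2 * sum_{j=k..q} theta_j psi_{j-k}   (c_k = 0 for k > q),
using gamma(-m) = gamma(m).
psi-weights needed (psi_j = theta_j + sum_i phi_i psi_{j-i}):
  psi_1 = theta_1 + phi_1 = -0.721 + (-0.18) = -0.901
Right-hand sides:
  c_0 = sigma^2 (1 + theta_1 psi_1) = 2 * (1 + (-0.721)(-0.901)) = 2 * 1.649621 = 3.299242
  c_1 = sigma^2 theta_1 = 2 * (-0.721) = -1.442
  c_2 = 0
Equations for k = 0 and k = 1 (AR order 1):
  gamma(0) = phi_1 gamma(1) + c_0
  gamma(1) = phi_1 gamma(0) + c_1
Substituting the second into the first: gamma(0) (1 - phi_1^2) = c_0 + phi_1 c_1, so
  gamma(0) = (c_0 + phi_1 c_1) / (1 - phi_1^2) = (3.299242 + (-0.18)(-1.442)) / (1 - (-0.18)^2) = 3.558802 / 0.9676 = 3.677968.
Therefore gamma(0) = 3.6780 (to 4 decimal places).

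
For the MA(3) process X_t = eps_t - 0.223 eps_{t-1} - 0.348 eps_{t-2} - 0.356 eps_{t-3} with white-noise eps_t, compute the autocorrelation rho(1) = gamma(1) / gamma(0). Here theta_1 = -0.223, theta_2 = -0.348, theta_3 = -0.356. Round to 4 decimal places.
\rho(1) = -0.0166

For an MA(q) process with theta_0 = 1, the autocovariance is
  gamma(k) = sigma^2 * sum_{i=0..q-k} theta_i * theta_{i+k},
and rho(k) = gamma(k) / gamma(0). Sigma^2 cancels.
  numerator   = (1)*(-0.223) + (-0.223)*(-0.348) + (-0.348)*(-0.356) = -0.021508.
  denominator = (1)^2 + (-0.223)^2 + (-0.348)^2 + (-0.356)^2 = 1.297569.
  rho(1) = -0.021508 / 1.297569 = -0.0166.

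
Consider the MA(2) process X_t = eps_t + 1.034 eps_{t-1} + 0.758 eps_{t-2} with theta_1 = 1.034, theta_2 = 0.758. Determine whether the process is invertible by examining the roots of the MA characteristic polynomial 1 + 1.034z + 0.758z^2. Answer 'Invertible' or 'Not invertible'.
\text{Invertible}

The MA(q) characteristic polynomial is P(z) = 1 + 1.034z + 0.758z^2.
Invertibility requires all roots to lie outside the unit circle, i.e. |z| > 1 for every root.
Set 1 + (1.034) z + (0.758) z^2 = 0, i.e. a z^2 + b z + c = 0 with a = 0.758, b = 1.034, c = 1.
Discriminant D = b^2 - 4ac = (1.034)^2 - 4*(0.758)*1 = 1.069156 - (3.032) = -1.962844.
D < 0, so the roots are the complex-conjugate pair z = (-b +/- i sqrt(-D)) / (2a) = -0.6821 +/- 0.9242i.
For a conjugate pair |z|^2 = z * conj(z) = (product of roots) = c/a = 1/(0.758) = 1.319261, so |z| = sqrt(1.319261) = 1.1486 for both roots.
Moduli of all roots: 1.1486, 1.1486.
All moduli strictly greater than 1? Yes.
Verdict: Invertible.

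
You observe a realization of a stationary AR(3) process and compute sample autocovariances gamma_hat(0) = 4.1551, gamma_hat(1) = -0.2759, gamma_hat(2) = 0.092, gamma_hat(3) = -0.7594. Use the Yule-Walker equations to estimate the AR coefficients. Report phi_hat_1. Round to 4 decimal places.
\hat\phi_{1} = -0.0620

The Yule-Walker equations for an AR(p) process read, in matrix form,
  Gamma_p phi = r_p,   with   (Gamma_p)_{ij} = gamma(|i - j|),
                       (r_p)_i = gamma(i),   i,j = 1..p.
Substitute the sample gammas (Toeplitz matrix and right-hand side of size 3):
  Gamma_p = [[4.1551, -0.2759, 0.092], [-0.2759, 4.1551, -0.2759], [0.092, -0.2759, 4.1551]]
  r_p     = [-0.2759, 0.092, -0.7594]
Written out (R1..R3):
  (R1) 4.1551 phi_1 - 0.2759 phi_2 + 0.092 phi_3 = -0.2759
  (R2) -0.2759 phi_1 + 4.1551 phi_2 - 0.2759 phi_3 = 0.092
  (R3) 0.092 phi_1 - 0.2759 phi_2 + 4.1551 phi_3 = -0.7594
Gaussian elimination:
  R2 <- R2 - (-0.2759/4.1551) R1 = R2 - (-0.0664) R1:  4.13678 phi_2 - 0.269791 phi_3 = 0.07368
  R3 <- R3 - (0.092/4.1551) R1 = R3 - (0.022141) R1:  -0.269791 phi_2 + 4.153063 phi_3 = -0.753291
  R3 <- R3 - (-0.269791/4.13678) R2 = R3 - (-0.065218) R2:  4.135468 phi_3 = -0.748486
Back-substitution:
  phi_hat_3 = -0.748486 / 4.135468 = -0.180992
  phi_hat_2 = (0.07368 - (-0.269791)(-0.180992)) / 4.13678 = 0.006007
  phi_hat_1 = (-0.2759 - (-0.2759)(0.006007) - (0.092)(-0.180992)) / 4.1551 = -0.061994
So phi_hat = [-0.0620, 0.0060, -0.1810].
Therefore phi_hat_1 = -0.0620.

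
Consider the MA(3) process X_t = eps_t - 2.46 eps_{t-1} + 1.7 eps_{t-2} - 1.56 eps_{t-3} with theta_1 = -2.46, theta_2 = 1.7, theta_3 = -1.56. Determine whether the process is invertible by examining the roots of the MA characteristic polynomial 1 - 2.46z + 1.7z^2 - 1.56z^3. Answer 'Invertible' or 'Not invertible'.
\text{Not invertible}

The MA(q) characteristic polynomial is P(z) = 1 - 2.46z + 1.7z^2 - 1.56z^3.
Invertibility requires all roots to lie outside the unit circle, i.e. |z| > 1 for every root.
Degree 3: look for a simple real root z0 first, then factor out (1 - z/z0) and solve the remaining quadratic.
Testing z0 = 0.5: P(0.5) = 1 + (-2.46)(0.5) + (1.7)(0.5)^2 + (-1.56)(0.5)^3
  = 1 + (-1.23) + (0.425) + (-0.195) = 0.  So z_0 = 0.5 is a root, |z_0| = 0.5.
Divide out the factor (1 - 2 z) = (1 - z/z0) (since 1/z0 = 2):
  P(z) = (1 - 2 z)(1 + (-0.46) z + (0.78) z^2)
  [check: z-coef -0.46 - (2) = -2.46; z^2-coef 0.78 - (2)(-0.46) = 1.7; z^3-coef -(2)(0.78) = -1.56.]
Remaining roots from the quadratic factor 1 + (-0.46) z + (0.78) z^2:
  Set 1 + (-0.46) z + (0.78) z^2 = 0, i.e. a z^2 + b z + c = 0 with a = 0.78, b = -0.46, c = 1.
  Discriminant D = b^2 - 4ac = (-0.46)^2 - 4*(0.78)*1 = 0.2116 - (3.12) = -2.9084.
  D < 0, so the roots are the complex-conjugate pair z = (-b +/- i sqrt(-D)) / (2a) = 0.2949 +/- 1.0932i.
  For a conjugate pair |z|^2 = z * conj(z) = (product of roots) = c/a = 1/(0.78) = 1.282051, so |z| = sqrt(1.282051) = 1.1323 for both roots.
Moduli of all roots: 0.5000, 1.1323, 1.1323.
All moduli strictly greater than 1? No.
Verdict: Not invertible.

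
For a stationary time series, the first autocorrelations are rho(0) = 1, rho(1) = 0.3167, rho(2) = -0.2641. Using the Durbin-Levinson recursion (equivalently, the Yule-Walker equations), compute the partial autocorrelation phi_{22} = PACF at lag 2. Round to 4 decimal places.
\phi_{22} = -0.4050

The PACF at lag k is phi_{kk}, the last component of the solution
to the Yule-Walker system G_k phi = r_k where
  (G_k)_{ij} = rho(|i - j|), (r_k)_i = rho(i), i,j = 1..k.
Equivalently, Durbin-Levinson gives phi_{kk} iteratively:
  phi_{11} = rho(1)
  phi_{kk} = [rho(k) - sum_{j=1..k-1} phi_{k-1,j} rho(k-j)]
            / [1 - sum_{j=1..k-1} phi_{k-1,j} rho(j)],
  phi_{k,j} = phi_{k-1,j} - phi_{kk} phi_{k-1,k-j},  j = 1..k-1.
Step k = 1:
  phi_11 = rho(1) = 0.3167.
Step k = 2:
  phi_22 = [rho(2) - phi_11 rho(1)] / [1 - phi_11 rho(1)] = [-0.2641 - (0.3167)(0.3167)] / [1 - (0.3167)(0.3167)]
         = -0.36439889 / 0.89970111 = -0.405.
Therefore phi_{22} = -0.4050.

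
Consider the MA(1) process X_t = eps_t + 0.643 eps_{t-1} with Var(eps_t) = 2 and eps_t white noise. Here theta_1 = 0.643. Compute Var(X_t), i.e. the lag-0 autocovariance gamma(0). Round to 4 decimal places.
\gamma(0) = 2.8269

For an MA(q) process X_t = eps_t + sum_i theta_i eps_{t-i} with
Var(eps_t) = sigma^2, the variance is
  gamma(0) = sigma^2 * (1 + sum_i theta_i^2).
  sum_i theta_i^2 = (0.643)^2 = 0.413449.
  gamma(0) = 2 * (1 + 0.413449) = 2 * 1.413449 = 2.826898, which rounds to 2.8269.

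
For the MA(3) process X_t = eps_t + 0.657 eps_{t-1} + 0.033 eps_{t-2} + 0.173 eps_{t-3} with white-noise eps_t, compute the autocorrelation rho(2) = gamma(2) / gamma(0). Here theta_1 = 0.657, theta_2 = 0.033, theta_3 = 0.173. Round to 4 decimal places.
\rho(2) = 0.1003

For an MA(q) process with theta_0 = 1, the autocovariance is
  gamma(k) = sigma^2 * sum_{i=0..q-k} theta_i * theta_{i+k},
and rho(k) = gamma(k) / gamma(0). Sigma^2 cancels.
  numerator   = (1)*(0.033) + (0.657)*(0.173) = 0.146661.
  denominator = (1)^2 + (0.657)^2 + (0.033)^2 + (0.173)^2 = 1.462667.
  rho(2) = 0.146661 / 1.462667 = 0.1003.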